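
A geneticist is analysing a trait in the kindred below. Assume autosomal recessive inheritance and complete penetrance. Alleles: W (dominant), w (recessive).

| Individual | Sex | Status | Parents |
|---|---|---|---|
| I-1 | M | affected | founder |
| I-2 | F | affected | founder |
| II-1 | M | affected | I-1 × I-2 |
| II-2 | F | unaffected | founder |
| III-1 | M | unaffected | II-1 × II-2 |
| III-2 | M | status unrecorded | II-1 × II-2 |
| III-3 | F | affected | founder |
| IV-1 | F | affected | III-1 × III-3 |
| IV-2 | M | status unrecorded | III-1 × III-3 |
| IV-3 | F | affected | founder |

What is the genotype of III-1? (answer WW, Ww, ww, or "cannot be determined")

From phenotype alone, III-1 is WW or Ww.
III-1 is unaffected so carries W and received w from II-1 (ww), so III-1 is Ww.

Ww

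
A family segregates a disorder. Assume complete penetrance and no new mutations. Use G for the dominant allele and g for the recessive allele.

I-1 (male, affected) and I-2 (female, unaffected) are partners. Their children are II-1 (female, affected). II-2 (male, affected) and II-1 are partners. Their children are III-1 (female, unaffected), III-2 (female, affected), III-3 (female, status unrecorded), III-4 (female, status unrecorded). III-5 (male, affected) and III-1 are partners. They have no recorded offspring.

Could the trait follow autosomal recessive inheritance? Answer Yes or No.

No

Under autosomal recessive, III-1 (unaffected, female) cannot arise from II-2 (affected) × II-1 (affected).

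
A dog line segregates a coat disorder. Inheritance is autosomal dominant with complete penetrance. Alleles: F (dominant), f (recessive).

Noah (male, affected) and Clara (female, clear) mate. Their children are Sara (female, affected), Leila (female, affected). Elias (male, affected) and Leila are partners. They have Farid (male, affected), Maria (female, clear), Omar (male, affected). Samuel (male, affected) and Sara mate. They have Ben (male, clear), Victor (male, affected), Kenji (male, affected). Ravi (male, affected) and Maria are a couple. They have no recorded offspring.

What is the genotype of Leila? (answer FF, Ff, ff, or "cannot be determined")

Ff

From phenotype alone, Leila is FF or Ff.
Leila is affected so carries F and received f from Clara (ff), so Leila is Ff.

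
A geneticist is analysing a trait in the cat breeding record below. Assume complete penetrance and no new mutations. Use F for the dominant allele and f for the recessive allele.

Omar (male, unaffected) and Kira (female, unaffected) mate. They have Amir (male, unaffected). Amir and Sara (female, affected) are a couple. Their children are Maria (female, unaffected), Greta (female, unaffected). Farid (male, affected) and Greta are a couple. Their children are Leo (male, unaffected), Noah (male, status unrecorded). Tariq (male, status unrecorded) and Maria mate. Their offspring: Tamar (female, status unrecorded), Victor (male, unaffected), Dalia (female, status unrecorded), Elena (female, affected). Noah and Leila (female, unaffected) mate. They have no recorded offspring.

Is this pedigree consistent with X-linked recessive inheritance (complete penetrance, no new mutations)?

A consistent assignment under X-linked recessive exists: Omar X^F Y, Kira X^F X^F, Amir X^F Y, Sara X^f X^f, Maria X^F X^f, Greta X^F X^f, Farid X^f Y, Tariq X^f Y, Leo X^F Y, Noah X^F Y, Leila X^F X^F, Tamar X^F X^f, Victor X^F Y, Dalia X^F X^f, Elena X^f X^f.
In this assignment every recorded phenotype matches its genotype and every non-founder's genotype is obtainable from its parents' genotypes, so the pedigree is consistent.

Yes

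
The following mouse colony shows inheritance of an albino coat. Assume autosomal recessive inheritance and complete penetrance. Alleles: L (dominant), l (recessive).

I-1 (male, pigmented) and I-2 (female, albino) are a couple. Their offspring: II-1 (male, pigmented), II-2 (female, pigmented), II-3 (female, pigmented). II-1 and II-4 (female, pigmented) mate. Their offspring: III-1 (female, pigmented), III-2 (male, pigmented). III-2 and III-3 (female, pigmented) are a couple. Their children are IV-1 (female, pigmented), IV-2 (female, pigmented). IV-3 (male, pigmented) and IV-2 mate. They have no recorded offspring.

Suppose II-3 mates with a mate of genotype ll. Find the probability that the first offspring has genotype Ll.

II-3 is pigmented so carries L and received l from I-2 (ll), so II-3 is Ll.
The cross gives 1/2 Ll : 1/2 ll, so P(offspring has genotype Ll) = 1/2.

1/2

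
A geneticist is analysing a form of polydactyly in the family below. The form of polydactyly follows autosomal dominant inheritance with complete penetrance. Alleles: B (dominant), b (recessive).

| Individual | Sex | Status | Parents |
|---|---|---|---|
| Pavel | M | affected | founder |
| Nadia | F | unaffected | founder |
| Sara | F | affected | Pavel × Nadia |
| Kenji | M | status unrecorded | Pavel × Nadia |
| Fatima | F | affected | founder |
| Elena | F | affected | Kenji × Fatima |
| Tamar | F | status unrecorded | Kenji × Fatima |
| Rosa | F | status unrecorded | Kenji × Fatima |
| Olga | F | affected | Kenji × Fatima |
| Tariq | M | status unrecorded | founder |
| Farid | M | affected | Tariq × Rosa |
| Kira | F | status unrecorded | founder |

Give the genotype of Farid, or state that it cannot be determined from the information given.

Farid's phenotype allows BB or Bb, and no parent or child forces a single allele at both positions; consistent genotype assignments exist with Farid as BB or Bb.

cannot be determined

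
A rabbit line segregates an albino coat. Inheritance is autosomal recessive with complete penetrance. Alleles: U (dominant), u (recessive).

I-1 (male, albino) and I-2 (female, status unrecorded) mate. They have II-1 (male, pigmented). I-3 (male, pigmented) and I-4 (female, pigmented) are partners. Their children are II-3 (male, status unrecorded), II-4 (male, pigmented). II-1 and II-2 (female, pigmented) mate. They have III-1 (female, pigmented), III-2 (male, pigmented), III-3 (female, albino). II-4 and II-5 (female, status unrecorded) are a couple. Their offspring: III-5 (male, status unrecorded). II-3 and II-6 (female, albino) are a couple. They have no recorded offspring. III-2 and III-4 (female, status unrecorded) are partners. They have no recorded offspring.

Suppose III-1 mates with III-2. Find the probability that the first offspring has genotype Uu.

4/9

II-1 is pigmented so carries U and received u from I-1 (uu), so II-1 is Uu.
II-2 is pigmented so carries U and passed u to III-3 (uu), so II-2 is Uu.
III-1 is a pigmented offspring of II-1 (Uu) × II-2 (Uu), whose cross gives 1/4 UU : 1/2 Uu : 1/4 uu; conditioning on being pigmented, III-1 is UU with probability 1/3, Uu with probability 2/3.
III-2 is a pigmented offspring of II-1 (Uu) × II-2 (Uu), whose cross gives 1/4 UU : 1/2 Uu : 1/4 uu; conditioning on being pigmented, III-2 is UU with probability 1/3, Uu with probability 2/3.
Summing over parental genotype combinations, P(offspring has genotype Uu) = 2/9·1/2 + 2/9·1/2 + 4/9·1/2 = 4/9.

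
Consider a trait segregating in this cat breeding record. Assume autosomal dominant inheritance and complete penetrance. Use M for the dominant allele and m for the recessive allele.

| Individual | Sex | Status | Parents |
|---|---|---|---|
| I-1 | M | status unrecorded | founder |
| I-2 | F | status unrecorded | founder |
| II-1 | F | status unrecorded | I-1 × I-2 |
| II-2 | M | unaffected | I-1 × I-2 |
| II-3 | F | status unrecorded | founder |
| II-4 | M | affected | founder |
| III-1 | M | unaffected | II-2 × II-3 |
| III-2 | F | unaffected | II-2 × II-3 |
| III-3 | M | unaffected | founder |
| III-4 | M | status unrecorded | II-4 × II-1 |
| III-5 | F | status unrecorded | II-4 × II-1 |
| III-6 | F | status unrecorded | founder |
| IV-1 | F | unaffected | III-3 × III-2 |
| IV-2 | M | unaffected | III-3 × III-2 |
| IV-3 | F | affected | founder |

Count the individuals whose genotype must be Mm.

No individual's genotype is forced to Mm by the pedigree, so the count is 0.

0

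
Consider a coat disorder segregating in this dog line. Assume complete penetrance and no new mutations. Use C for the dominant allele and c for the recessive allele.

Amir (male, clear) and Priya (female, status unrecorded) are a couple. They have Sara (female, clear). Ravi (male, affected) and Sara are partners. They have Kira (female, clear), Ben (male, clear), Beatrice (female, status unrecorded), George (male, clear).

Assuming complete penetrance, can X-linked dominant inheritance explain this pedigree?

Under X-linked dominant, Kira (clear, female) cannot arise from Ravi (affected) × Sara (clear).

No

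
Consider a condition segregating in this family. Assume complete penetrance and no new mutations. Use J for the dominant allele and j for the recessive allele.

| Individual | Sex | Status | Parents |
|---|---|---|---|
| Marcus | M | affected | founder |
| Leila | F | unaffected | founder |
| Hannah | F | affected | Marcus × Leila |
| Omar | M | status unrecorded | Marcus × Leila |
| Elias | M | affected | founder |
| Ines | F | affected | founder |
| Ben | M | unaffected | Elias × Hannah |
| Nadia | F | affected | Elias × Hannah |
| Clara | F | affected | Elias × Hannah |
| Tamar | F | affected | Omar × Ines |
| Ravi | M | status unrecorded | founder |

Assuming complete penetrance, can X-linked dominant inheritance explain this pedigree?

Yes

A consistent assignment under X-linked dominant exists: Marcus X^J Y, Leila X^j X^j, Hannah X^J X^j, Omar X^j Y, Elias X^J Y, Ines X^J X^J, Ben X^j Y, Nadia X^J X^J, Clara X^J X^J, Tamar X^J X^j, Ravi X^J Y.
In this assignment every recorded phenotype matches its genotype and every non-founder's genotype is obtainable from its parents' genotypes, so the pedigree is consistent.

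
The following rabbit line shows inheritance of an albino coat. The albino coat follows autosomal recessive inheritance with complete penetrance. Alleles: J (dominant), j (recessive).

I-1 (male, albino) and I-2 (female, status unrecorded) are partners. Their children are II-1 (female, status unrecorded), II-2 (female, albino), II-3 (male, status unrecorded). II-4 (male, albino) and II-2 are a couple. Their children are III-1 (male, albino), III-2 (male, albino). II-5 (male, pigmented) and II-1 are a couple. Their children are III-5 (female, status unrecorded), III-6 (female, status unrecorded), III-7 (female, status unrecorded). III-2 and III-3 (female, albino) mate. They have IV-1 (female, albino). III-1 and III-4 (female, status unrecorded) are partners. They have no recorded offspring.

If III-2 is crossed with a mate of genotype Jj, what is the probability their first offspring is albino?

1/2

III-2 is albino, so III-2 is jj.
The cross gives 1/2 Jj : 1/2 jj, so P(offspring is albino) = 1/2.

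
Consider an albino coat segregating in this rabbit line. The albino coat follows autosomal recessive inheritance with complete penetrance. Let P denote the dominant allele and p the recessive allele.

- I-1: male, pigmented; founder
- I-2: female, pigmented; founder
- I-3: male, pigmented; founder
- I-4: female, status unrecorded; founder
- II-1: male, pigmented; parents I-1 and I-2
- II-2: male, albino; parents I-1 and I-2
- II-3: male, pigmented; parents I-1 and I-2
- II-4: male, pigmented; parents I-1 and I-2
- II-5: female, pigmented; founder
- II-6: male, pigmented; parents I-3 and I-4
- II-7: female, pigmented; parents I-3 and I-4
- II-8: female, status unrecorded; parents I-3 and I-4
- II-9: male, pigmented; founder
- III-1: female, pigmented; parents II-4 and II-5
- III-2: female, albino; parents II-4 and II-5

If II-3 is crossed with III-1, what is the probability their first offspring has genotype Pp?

4/9

I-1 is pigmented so carries P and passed p to II-2 (pp), so I-1 is Pp.
I-2 is pigmented so carries P and passed p to II-2 (pp), so I-2 is Pp.
II-3 is a pigmented offspring of I-1 (Pp) × I-2 (Pp), whose cross gives 1/4 PP : 1/2 Pp : 1/4 pp; conditioning on being pigmented, II-3 is PP with probability 1/3, Pp with probability 2/3.
II-4 is pigmented so carries P and passed p to III-2 (pp), so II-4 is Pp.
II-5 is pigmented so carries P and passed p to III-2 (pp), so II-5 is Pp.
III-1 is a pigmented offspring of II-4 (Pp) × II-5 (Pp), whose cross gives 1/4 PP : 1/2 Pp : 1/4 pp; conditioning on being pigmented, III-1 is PP with probability 1/3, Pp with probability 2/3.
Summing over parental genotype combinations, P(offspring has genotype Pp) = 2/9·1/2 + 2/9·1/2 + 4/9·1/2 = 4/9.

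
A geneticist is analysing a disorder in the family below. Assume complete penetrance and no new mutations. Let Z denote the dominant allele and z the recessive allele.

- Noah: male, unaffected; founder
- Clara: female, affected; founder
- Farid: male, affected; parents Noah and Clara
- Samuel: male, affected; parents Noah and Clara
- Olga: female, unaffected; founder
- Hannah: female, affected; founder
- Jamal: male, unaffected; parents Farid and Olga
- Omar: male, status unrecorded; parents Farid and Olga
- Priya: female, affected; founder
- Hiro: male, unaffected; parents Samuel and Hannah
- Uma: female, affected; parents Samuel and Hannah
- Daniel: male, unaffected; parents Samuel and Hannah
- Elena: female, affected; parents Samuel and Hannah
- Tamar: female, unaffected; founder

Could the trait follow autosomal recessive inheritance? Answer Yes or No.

No

Under autosomal recessive, Hiro (unaffected, male) cannot arise from Samuel (affected) × Hannah (affected).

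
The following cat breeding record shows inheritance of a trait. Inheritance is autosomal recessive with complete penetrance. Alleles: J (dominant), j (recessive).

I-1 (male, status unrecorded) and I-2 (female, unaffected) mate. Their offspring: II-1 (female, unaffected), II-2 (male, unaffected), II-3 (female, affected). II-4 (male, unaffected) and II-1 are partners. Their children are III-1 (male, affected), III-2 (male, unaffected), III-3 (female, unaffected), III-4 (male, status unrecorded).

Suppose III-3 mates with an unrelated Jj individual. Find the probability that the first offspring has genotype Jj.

1/2

II-4 is unaffected so carries J and passed j to III-1 (jj), so II-4 is Jj.
II-1 is unaffected so carries J and passed j to III-1 (jj), so II-1 is Jj.
III-3 is an unaffected offspring of II-4 (Jj) × II-1 (Jj), whose cross gives 1/4 JJ : 1/2 Jj : 1/4 jj; conditioning on being unaffected, III-3 is JJ with probability 1/3, Jj with probability 2/3.
Summing over parental genotype combinations, P(offspring has genotype Jj) = 1/3·1/2 + 2/3·1/2 = 1/2.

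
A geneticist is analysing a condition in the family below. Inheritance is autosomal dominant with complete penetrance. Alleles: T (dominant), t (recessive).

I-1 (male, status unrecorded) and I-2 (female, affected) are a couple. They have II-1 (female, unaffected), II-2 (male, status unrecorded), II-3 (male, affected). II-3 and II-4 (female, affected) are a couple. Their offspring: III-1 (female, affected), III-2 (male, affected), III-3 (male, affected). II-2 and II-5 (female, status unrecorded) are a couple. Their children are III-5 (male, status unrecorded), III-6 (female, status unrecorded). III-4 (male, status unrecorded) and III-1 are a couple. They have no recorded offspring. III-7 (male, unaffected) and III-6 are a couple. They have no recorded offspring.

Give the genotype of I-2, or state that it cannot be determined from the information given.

From phenotype alone, I-2 is TT or Tt.
I-2 is affected so carries T and passed t to II-1 (tt), so I-2 is Tt.

Tt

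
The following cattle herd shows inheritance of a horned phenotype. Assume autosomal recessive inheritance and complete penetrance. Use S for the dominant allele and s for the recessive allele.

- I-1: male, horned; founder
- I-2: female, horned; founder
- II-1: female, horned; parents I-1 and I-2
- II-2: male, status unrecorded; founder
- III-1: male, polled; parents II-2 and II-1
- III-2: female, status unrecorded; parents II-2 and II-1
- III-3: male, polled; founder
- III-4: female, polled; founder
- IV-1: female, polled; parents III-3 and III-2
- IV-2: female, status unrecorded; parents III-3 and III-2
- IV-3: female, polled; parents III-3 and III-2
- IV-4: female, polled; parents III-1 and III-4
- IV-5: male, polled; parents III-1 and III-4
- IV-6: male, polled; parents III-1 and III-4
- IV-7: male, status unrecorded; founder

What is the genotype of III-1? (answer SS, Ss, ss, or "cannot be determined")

Ss

From phenotype alone, III-1 is SS or Ss.
III-1 is polled so carries S and received s from II-1 (ss), so III-1 is Ss.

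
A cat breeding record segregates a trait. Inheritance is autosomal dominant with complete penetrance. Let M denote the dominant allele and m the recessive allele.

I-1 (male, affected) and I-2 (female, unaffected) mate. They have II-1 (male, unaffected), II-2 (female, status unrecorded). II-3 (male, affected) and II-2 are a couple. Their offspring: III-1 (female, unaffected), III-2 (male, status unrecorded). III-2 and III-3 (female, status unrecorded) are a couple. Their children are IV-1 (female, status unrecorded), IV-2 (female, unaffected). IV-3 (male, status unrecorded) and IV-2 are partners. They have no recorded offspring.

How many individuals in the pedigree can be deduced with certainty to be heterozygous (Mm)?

2

Obligate heterozygotes: I-1 is affected so carries M and passed m to II-1 (mm), so I-1 is Mm; II-3 is affected so carries M and passed m to III-1 (mm), so II-3 is Mm.
Every other individual is either homozygous by phenotype or has at least one consistent homozygous assignment, so the count is 2.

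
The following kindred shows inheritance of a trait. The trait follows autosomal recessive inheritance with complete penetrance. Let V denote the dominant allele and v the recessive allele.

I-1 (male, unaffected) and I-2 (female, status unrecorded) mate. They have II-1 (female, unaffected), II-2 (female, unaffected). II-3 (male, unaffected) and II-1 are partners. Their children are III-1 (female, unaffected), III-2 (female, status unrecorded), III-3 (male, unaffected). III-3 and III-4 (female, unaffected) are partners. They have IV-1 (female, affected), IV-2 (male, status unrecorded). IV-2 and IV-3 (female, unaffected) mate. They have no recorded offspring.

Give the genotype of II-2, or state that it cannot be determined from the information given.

II-2's phenotype allows VV or Vv, and no parent or child forces a single allele at both positions; consistent genotype assignments exist with II-2 as VV or Vv.

cannot be determined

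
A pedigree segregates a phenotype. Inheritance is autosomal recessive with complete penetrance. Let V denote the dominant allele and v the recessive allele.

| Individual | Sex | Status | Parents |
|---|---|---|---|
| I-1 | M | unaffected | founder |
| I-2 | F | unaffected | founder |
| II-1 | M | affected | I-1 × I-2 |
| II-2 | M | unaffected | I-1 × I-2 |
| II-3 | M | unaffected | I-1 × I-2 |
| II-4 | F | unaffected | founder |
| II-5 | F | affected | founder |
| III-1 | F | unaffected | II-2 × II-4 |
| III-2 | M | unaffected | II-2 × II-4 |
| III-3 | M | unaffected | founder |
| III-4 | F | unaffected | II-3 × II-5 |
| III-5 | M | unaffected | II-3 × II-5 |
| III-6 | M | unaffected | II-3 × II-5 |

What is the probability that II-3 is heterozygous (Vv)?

I-1 is unaffected so carries V and passed v to II-1 (vv), so I-1 is Vv.
I-2 is unaffected so carries V and passed v to II-1 (vv), so I-2 is Vv.
Their cross gives offspring ratios 1/4 VV : 1/2 Vv : 1/4 vv. Conditioning on II-3 being unaffected, P(Vv) = 1/2 / 3/4 = 2/3 before taking II-3's own offspring into account.
II-5 is affected, so II-5 is vv.
Now use II-3's offspring. Probability of each recorded status — unaffected daughter III-4: 1/2 if II-3 is Vv, 1 if VV; unaffected son III-5: 1/2 if II-3 is Vv, 1 if VV; unaffected son III-6: 1/2 if II-3 is Vv, 1 if VV.
Bayes: P(Vv) = 2/3·1/8 / (2/3·1/8 + 1/3·1) = 1/5.

1/5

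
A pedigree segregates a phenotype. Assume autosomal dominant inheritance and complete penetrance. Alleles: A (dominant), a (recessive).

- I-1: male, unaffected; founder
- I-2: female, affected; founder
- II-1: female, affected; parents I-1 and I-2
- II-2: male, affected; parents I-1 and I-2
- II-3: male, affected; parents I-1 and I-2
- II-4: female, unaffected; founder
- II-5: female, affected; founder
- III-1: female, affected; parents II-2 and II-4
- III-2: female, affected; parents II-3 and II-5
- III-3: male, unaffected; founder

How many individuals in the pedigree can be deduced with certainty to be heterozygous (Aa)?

Obligate heterozygotes: II-1 is affected so carries A and received a from I-1 (aa), so II-1 is Aa; II-2 is affected so carries A and received a from I-1 (aa), so II-2 is Aa; II-3 is affected so carries A and received a from I-1 (aa), so II-3 is Aa; III-1 is affected so carries A and received a from II-4 (aa), so III-1 is Aa.
Every other individual is either homozygous by phenotype or has at least one consistent homozygous assignment, so the count is 4.

4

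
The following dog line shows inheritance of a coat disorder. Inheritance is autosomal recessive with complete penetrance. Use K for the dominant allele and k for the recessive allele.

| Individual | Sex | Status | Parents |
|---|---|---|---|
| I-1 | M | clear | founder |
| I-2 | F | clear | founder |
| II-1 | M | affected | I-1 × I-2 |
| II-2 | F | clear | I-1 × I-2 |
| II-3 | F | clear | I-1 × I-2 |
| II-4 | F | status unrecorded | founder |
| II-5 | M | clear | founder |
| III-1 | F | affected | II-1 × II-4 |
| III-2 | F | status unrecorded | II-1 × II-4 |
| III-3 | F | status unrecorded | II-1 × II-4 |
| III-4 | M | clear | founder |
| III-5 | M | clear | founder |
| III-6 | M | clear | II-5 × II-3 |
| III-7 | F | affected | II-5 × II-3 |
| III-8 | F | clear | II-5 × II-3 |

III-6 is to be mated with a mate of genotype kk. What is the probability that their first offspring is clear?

2/3

II-5 is clear so carries K and passed k to III-7 (kk), so II-5 is Kk.
II-3 is clear so carries K and passed k to III-7 (kk), so II-3 is Kk.
III-6 is a clear offspring of II-5 (Kk) × II-3 (Kk), whose cross gives 1/4 KK : 1/2 Kk : 1/4 kk; conditioning on being clear, III-6 is KK with probability 1/3, Kk with probability 2/3.
Summing over parental genotype combinations, P(offspring is clear) = 1/3·1 + 2/3·1/2 = 2/3.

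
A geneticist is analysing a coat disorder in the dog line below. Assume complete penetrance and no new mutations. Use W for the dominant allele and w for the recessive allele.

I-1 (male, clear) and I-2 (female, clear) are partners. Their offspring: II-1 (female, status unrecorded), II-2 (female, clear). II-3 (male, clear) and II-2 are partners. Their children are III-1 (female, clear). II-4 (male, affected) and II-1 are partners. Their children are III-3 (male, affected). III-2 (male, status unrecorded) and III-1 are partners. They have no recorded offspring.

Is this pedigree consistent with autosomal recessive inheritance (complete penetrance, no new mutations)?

Yes

A consistent assignment under autosomal recessive exists: I-1 WW, I-2 Ww, II-1 Ww, II-2 WW, II-3 WW, II-4 ww, III-1 WW, III-2 WW, III-3 ww.
In this assignment every recorded phenotype matches its genotype and every non-founder's genotype is obtainable from its parents' genotypes, so the pedigree is consistent.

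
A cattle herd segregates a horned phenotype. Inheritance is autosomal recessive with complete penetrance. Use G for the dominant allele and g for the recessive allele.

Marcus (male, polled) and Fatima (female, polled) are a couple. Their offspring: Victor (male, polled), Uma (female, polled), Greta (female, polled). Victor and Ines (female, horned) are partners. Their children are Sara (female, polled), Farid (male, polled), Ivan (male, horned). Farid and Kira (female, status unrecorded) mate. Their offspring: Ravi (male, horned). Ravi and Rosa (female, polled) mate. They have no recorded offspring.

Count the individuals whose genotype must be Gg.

3

Obligate heterozygotes: Victor is polled so carries G and passed g to Ivan (gg), so Victor is Gg; Sara is polled so carries G and received g from Ines (gg), so Sara is Gg; Farid is polled so carries G and received g from Ines (gg), so Farid is Gg.
Every other individual is either homozygous by phenotype or has at least one consistent homozygous assignment, so the count is 3.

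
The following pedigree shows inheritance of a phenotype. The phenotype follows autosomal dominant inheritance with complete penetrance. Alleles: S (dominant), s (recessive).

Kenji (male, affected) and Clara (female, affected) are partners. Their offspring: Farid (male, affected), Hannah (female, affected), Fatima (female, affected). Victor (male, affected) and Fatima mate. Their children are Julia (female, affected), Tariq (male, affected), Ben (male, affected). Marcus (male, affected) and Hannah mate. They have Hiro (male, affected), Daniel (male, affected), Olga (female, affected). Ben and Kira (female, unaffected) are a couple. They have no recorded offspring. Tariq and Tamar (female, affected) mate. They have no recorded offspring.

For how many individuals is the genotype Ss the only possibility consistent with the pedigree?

No individual's genotype is forced to Ss by the pedigree, so the count is 0.

0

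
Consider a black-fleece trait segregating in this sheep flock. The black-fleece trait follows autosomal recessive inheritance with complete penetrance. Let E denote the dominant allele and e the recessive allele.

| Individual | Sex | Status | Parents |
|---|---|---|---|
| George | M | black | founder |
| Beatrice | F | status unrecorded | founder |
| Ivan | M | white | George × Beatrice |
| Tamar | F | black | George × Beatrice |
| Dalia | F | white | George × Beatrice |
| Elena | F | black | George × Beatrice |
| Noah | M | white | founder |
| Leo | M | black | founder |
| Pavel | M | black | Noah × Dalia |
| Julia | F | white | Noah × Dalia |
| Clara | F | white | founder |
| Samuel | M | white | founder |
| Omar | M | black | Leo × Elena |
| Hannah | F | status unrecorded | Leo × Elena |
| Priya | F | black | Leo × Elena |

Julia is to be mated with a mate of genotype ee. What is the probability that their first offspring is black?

1/3

Noah is white so carries E and passed e to Pavel (ee), so Noah is Ee.
Dalia is white so carries E and received e from George (ee), so Dalia is Ee.
Julia is a white offspring of Noah (Ee) × Dalia (Ee), whose cross gives 1/4 EE : 1/2 Ee : 1/4 ee; conditioning on being white, Julia is EE with probability 1/3, Ee with probability 2/3.
Summing over parental genotype combinations, P(offspring is black) = 2/3·1/2 = 1/3.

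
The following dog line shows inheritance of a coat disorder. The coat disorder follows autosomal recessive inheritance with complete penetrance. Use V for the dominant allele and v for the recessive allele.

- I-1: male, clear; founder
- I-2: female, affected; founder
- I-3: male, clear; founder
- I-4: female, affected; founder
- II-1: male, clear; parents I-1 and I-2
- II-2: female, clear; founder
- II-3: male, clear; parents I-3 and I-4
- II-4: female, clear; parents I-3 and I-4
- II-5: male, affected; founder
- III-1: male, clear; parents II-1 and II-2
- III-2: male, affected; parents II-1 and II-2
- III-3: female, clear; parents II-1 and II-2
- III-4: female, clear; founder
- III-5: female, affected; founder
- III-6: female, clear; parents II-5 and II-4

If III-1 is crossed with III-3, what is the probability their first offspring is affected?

II-1 is clear so carries V and received v from I-2 (vv), so II-1 is Vv.
II-2 is clear so carries V and passed v to III-2 (vv), so II-2 is Vv.
III-1 is a clear offspring of II-1 (Vv) × II-2 (Vv), whose cross gives 1/4 VV : 1/2 Vv : 1/4 vv; conditioning on being clear, III-1 is VV with probability 1/3, Vv with probability 2/3.
III-3 is a clear offspring of II-1 (Vv) × II-2 (Vv), whose cross gives 1/4 VV : 1/2 Vv : 1/4 vv; conditioning on being clear, III-3 is VV with probability 1/3, Vv with probability 2/3.
Summing over parental genotype combinations, P(offspring is affected) = 4/9·1/4 = 1/9.

1/9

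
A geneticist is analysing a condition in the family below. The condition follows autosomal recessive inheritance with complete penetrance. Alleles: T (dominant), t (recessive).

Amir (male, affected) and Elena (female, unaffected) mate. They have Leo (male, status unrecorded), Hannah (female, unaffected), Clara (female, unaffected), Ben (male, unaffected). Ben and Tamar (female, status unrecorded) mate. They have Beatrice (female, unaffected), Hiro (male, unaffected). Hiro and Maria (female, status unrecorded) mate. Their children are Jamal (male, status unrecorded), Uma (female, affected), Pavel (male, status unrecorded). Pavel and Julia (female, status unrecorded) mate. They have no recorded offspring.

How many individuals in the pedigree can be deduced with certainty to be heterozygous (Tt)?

Obligate heterozygotes: Hannah is unaffected so carries T and received t from Amir (tt), so Hannah is Tt; Clara is unaffected so carries T and received t from Amir (tt), so Clara is Tt; Ben is unaffected so carries T and received t from Amir (tt), so Ben is Tt; Hiro is unaffected so carries T and passed t to Uma (tt), so Hiro is Tt.
Every other individual is either homozygous by phenotype or has at least one consistent homozygous assignment, so the count is 4.

4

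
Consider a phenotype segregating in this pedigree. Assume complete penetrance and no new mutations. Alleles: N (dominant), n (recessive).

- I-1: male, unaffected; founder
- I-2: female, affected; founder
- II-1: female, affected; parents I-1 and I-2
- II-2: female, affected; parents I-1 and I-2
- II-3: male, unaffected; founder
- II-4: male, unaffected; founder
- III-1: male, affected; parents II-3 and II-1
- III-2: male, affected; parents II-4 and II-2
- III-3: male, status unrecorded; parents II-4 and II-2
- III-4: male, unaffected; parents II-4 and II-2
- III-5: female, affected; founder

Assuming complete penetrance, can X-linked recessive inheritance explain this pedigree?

Under X-linked recessive, II-1 (affected, female) cannot arise from I-1 (unaffected) × I-2 (affected).

No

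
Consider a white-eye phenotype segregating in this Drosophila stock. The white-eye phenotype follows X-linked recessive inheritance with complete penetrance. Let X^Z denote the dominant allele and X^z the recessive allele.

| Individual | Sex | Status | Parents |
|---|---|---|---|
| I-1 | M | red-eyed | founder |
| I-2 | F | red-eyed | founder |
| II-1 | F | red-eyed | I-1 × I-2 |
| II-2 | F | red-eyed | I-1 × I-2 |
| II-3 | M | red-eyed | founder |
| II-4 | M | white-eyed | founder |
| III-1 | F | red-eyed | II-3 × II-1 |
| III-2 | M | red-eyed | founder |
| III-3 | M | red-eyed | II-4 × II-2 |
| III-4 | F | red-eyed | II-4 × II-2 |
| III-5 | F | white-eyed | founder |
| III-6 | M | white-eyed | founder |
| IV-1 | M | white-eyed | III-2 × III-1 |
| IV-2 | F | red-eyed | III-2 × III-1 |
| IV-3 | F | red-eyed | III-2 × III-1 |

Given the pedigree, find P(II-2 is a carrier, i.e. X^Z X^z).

1/5

I-1 is red-eyed, so I-1 is X^Z Y.
I-2 is red-eyed so carries Z and passed z to II-1 (X^Z X^z, whose Z came from I-1), so I-2 is X^Z X^z.
Their cross gives offspring ratios 1/2 X^Z X^Z : 1/2 X^Z X^z. Conditioning on II-2 being red-eyed, P(X^Z X^z) = 1/2 / 1 = 1/2 before taking II-2's own offspring into account.
II-4 is white-eyed, so II-4 is X^z Y.
Now use II-2's offspring. Probability of each recorded status — red-eyed son III-3: 1/2 if II-2 is X^Z X^z, 1 if X^Z X^Z; red-eyed daughter III-4: 1/2 if II-2 is X^Z X^z, 1 if X^Z X^Z.
Bayes: P(X^Z X^z) = 1/2·1/4 / (1/2·1/4 + 1/2·1) = 1/5.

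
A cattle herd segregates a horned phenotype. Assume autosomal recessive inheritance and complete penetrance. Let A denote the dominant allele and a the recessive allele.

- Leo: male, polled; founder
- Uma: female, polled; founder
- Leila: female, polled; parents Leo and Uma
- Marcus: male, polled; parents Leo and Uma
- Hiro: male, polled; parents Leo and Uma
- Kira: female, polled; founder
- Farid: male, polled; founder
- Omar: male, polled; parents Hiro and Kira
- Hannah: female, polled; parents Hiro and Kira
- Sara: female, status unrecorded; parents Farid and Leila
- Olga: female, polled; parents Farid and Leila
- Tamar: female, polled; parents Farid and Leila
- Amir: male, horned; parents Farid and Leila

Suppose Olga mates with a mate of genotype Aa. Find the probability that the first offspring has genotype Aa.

1/2

Farid is polled so carries A and passed a to Amir (aa), so Farid is Aa.
Leila is polled so carries A and passed a to Amir (aa), so Leila is Aa.
Olga is a polled offspring of Farid (Aa) × Leila (Aa), whose cross gives 1/4 AA : 1/2 Aa : 1/4 aa; conditioning on being polled, Olga is AA with probability 1/3, Aa with probability 2/3.
Summing over parental genotype combinations, P(offspring has genotype Aa) = 1/3·1/2 + 2/3·1/2 = 1/2.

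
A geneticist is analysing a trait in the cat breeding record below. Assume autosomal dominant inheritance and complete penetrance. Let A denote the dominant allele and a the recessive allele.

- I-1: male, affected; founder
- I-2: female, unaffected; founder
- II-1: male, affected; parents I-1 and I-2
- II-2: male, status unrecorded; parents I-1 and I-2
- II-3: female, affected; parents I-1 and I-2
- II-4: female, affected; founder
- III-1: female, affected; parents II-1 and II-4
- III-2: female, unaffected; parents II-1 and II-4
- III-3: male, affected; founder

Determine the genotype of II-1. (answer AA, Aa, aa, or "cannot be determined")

From phenotype alone, II-1 is AA or Aa.
II-1 is affected so carries A and received a from I-2 (aa), so II-1 is Aa.

Aa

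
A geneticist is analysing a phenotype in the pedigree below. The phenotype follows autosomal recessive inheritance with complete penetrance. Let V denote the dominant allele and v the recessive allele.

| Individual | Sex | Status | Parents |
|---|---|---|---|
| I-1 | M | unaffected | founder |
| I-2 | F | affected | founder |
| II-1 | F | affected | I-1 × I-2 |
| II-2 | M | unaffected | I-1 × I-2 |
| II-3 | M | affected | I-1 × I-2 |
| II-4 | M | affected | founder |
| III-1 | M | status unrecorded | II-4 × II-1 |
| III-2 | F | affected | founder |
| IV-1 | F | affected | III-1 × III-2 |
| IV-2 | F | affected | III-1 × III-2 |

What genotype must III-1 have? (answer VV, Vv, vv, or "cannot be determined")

From phenotype alone, III-1 is VV or Vv or vv.
III-1 received v from II-4 (vv) and received v from II-1 (vv), so III-1 is vv.

vv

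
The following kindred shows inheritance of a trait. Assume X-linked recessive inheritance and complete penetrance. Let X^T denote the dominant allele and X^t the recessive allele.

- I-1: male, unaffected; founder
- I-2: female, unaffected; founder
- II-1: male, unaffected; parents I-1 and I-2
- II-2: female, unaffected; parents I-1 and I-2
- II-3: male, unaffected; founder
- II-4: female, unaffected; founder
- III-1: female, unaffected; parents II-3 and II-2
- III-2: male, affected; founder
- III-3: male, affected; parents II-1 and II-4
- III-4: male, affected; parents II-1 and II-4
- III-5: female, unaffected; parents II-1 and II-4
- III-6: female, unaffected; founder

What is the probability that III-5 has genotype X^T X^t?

II-1 is unaffected, so II-1 is X^T Y.
II-4 is unaffected so carries T and passed t to III-3 (X^t Y), so II-4 is X^T X^t.
Their cross gives offspring ratios 1/2 X^T X^T : 1/2 X^T X^t. Conditioning on III-5 being unaffected, P(X^T X^t) = 1/2 / 1 = 1/2.

1/2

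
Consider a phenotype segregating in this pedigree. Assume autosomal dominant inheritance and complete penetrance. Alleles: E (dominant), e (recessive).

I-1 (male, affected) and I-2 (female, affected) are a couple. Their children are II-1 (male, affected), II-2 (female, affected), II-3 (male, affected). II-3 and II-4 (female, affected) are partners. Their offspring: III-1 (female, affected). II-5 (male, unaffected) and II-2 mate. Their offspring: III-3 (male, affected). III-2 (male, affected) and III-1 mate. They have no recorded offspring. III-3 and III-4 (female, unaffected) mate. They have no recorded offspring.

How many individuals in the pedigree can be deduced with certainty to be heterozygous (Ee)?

1

Obligate heterozygotes: III-3 is affected so carries E and received e from II-5 (ee), so III-3 is Ee.
Every other individual is either homozygous by phenotype or has at least one consistent homozygous assignment, so the count is 1.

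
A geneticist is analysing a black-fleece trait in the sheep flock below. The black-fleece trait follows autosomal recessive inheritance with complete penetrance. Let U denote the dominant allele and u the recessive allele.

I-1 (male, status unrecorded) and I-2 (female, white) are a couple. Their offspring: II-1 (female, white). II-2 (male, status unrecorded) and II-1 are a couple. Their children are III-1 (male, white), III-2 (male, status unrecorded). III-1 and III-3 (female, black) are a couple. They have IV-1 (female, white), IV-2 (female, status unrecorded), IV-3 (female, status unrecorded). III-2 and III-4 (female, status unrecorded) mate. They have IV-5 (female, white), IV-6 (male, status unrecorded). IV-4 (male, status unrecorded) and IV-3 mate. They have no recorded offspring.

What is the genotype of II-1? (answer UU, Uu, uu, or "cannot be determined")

cannot be determined

II-1's phenotype allows UU or Uu, and no parent or child forces a single allele at both positions; consistent genotype assignments exist with II-1 as UU or Uu.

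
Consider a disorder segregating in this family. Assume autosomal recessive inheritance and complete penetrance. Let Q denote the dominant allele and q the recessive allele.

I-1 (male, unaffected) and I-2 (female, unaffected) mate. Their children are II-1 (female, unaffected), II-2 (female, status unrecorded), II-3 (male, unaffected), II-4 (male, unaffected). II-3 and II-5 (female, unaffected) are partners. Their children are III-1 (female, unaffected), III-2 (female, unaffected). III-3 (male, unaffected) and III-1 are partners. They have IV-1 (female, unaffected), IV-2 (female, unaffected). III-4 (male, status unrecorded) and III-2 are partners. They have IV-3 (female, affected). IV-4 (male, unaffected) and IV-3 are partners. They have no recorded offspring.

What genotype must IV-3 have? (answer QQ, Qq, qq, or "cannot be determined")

IV-3 is affected, so IV-3 is qq.

qq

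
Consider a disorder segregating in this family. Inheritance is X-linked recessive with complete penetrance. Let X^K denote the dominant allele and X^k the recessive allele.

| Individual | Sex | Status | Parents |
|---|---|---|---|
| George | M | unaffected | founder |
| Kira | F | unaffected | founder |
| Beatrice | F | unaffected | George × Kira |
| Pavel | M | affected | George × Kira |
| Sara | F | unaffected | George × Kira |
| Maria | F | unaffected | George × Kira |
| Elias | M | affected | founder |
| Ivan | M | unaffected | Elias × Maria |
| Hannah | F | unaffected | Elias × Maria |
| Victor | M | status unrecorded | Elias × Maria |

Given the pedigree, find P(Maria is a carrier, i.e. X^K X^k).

1/5

George is unaffected, so George is X^K Y.
Kira is unaffected so carries K and passed k to Pavel (X^k Y), so Kira is X^K X^k.
Their cross gives offspring ratios 1/2 X^K X^K : 1/2 X^K X^k. Conditioning on Maria being unaffected, P(X^K X^k) = 1/2 / 1 = 1/2 before taking Maria's own offspring into account.
Elias is affected, so Elias is X^k Y.
Now use Maria's offspring. Probability of each recorded status — unaffected son Ivan: 1/2 if Maria is X^K X^k, 1 if X^K X^K; unaffected daughter Hannah: 1/2 if Maria is X^K X^k, 1 if X^K X^K. (Victor: equally likely either way, so uninformative.)
Bayes: P(X^K X^k) = 1/2·1/4 / (1/2·1/4 + 1/2·1) = 1/5.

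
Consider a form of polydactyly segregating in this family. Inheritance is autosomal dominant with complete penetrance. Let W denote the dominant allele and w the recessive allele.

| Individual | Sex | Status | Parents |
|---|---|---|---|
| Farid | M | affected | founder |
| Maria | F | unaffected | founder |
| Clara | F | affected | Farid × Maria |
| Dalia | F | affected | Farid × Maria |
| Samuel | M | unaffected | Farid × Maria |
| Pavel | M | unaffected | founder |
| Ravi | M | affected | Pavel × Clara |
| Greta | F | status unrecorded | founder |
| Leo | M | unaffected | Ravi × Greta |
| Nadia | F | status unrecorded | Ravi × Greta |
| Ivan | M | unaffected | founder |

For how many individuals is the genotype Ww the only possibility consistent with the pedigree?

Obligate heterozygotes: Farid is affected so carries W and passed w to Samuel (ww), so Farid is Ww; Clara is affected so carries W and received w from Maria (ww), so Clara is Ww; Dalia is affected so carries W and received w from Maria (ww), so Dalia is Ww; Ravi is affected so carries W and received w from Pavel (ww), so Ravi is Ww.
Every other individual is either homozygous by phenotype or has at least one consistent homozygous assignment, so the count is 4.

4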